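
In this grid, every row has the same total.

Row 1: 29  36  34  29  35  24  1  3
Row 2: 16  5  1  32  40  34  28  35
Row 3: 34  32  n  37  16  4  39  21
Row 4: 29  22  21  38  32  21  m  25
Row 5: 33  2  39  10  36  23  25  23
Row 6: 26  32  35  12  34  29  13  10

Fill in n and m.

n = 8, m = 3

Row 1 sums to 191 and so does row 2; that's the common total.
In row 3 the known cells total 183, leaving 191 − 183 = 8.
In row 4 the known cells total 188, leaving 191 − 188 = 3.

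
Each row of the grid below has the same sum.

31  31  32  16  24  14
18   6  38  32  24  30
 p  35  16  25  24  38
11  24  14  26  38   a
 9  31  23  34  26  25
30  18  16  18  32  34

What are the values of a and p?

a = 35, p = 10

The complete rows each total 148.
Row 4 is missing 148 − 113 = 35 (since 11 + 24 + 14 + 26 + 38 = 113).
Row 3 is missing 148 − 138 = 10 (since 35 + 16 + 25 + 24 + 38 = 138).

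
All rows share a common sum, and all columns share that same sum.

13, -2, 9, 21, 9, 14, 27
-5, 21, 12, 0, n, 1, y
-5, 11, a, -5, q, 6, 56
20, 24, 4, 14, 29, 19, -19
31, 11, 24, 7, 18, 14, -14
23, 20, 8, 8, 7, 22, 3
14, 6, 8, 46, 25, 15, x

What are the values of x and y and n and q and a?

Rows 1 and 4 both sum to 91, so that's the common total.
The known cells in column 3 total 65, leaving 91 − 65 = 26 for the blank.
The known cells in row 3 total 89, leaving 91 − 89 = 2 for the blank.
The known cells in column 5 total 90, leaving 91 − 90 = 1 for the blank.
The known cells in row 7 total 114, leaving 91 − 114 = -23 for the blank.
The known cells in row 2 total 30, leaving 91 − 30 = 61 for the blank.

x = -23, y = 61, n = 1, q = 2, a = 26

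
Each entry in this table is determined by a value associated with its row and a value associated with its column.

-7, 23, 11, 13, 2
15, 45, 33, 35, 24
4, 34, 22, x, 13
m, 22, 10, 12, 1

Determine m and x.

The difference between any two rows is the same in every column — this is an addition table with the headers hidden.
Row 4 minus row 1 is 1 − 2 = -1, so its entry in column 1 is -7 + (-1) = -8.
Row 3 minus row 1 is 13 − 2 = 11, so its entry in column 4 is 13 + 11 = 24.

m = -8, x = 24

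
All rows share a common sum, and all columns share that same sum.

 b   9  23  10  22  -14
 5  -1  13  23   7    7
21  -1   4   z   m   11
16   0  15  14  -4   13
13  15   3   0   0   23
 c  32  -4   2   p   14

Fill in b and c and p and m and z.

b = 4, c = -5, p = 15, m = 14, z = 5

Rows 2 and 4 both sum to 54, so that's the common total.
The known cells in row 1 total 50, leaving 54 − 50 = 4 for the blank.
The known cells in column 4 total 49, leaving 54 − 49 = 5 for the blank.
The known cells in row 3 total 40, leaving 54 − 40 = 14 for the blank.
The known cells in column 5 total 39, leaving 54 − 39 = 15 for the blank.
The known cells in row 6 total 59, leaving 54 − 59 = -5 for the blank.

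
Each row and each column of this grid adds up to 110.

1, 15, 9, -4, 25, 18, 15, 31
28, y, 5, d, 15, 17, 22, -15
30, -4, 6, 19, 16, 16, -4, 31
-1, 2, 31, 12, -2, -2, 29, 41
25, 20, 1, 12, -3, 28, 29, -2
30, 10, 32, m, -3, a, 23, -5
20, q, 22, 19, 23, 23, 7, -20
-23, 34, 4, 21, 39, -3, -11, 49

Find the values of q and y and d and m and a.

Column 6: 18 + 17 + 16 − 2 + 28 + 23 − 3 = 97, so its missing entry is 110 − 97 = 13.
Row 7: 20 + 22 + 19 + 23 + 23 + 7 − 20 = 94, so its missing entry is 110 − 94 = 16.
Column 2: 15 − 4 + 2 + 20 + 10 + 16 + 34 = 93, so its missing entry is 110 − 93 = 17.
Row 6: 30 + 10 + 32 − 3 + 13 + 23 − 5 = 100, so its missing entry is 110 − 100 = 10.
Row 2: 28 + 17 + 5 + 15 + 17 + 22 − 15 = 89, so its missing entry is 110 − 89 = 21.

q = 16, y = 17, d = 21, m = 10, a = 13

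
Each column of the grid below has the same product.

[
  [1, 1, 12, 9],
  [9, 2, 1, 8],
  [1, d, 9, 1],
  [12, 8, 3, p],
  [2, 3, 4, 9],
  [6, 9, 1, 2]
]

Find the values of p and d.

p = 1, d = 3

Columns 1 and 3 each multiply to 1296, so every column has product 1296.
Column 4: 9×8×1×9×2 = 1296, so the missing entry is 1296 ÷ 1296 = 1.
Column 2: 1×2×8×3×9 = 432, so the missing entry is 1296 ÷ 432 = 3.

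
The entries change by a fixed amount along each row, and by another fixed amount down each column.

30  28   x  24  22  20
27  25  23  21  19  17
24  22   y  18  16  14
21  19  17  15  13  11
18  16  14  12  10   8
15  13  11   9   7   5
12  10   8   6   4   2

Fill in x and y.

x = 26, y = 20

Along each row the entries change by -2 per step; down each column they change by -3.
Row 1: from 30 at column 1, stepping by -2 to column 3 gives 26.
Row 3: from 24 at column 1, stepping by -2 to column 3 gives 20.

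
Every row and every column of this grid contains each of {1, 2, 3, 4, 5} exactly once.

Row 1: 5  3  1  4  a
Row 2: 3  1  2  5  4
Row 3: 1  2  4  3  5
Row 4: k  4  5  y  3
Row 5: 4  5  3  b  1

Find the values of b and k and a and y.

Cell (5,4): row 5 already has {1, 3, 4, 5} → 2.
For row 4, column 4: column 4 already has {2, 3, 4, 5}; that leaves 1.
Cell (1,5): row 1 already has {1, 3, 4, 5} → 2.
At (row 4, col 1): row 4 already has {1, 3, 4, 5}, so the value is 2.

b = 2, k = 2, a = 2, y = 1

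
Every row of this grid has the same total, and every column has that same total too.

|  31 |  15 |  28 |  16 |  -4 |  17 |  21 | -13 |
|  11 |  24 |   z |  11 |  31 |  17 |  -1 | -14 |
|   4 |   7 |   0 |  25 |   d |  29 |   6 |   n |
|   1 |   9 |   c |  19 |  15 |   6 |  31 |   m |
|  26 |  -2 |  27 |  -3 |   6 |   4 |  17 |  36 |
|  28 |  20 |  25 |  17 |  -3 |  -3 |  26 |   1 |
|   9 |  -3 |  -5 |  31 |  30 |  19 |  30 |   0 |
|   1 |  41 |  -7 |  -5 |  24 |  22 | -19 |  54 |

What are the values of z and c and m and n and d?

Rows 1 and 5 both sum to 111, so that's the common total.
The known cells in column 5 total 99, leaving 111 − 99 = 12 for the blank.
The known cells in row 2 total 79, leaving 111 − 79 = 32 for the blank.
The known cells in row 3 total 83, leaving 111 − 83 = 28 for the blank.
The known cells in column 8 total 92, leaving 111 − 92 = 19 for the blank.
The known cells in row 4 total 100, leaving 111 − 100 = 11 for the blank.

z = 32, c = 11, m = 19, n = 28, d = 12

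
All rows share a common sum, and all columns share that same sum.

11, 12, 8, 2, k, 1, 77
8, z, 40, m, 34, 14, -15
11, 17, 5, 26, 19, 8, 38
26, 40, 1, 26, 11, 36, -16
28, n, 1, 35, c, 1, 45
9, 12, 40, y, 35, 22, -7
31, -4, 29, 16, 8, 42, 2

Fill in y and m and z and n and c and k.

y = 13, m = 6, z = 37, n = 10, c = 4, k = 13

Rows 3 and 4 both sum to 124, so that's the common total.
Row 1: 11 + 12 + 8 + 2 + 1 + 77 = 111, so its missing entry is 124 − 111 = 13.
Column 5: 13 + 34 + 19 + 11 + 35 + 8 = 120, so its missing entry is 124 − 120 = 4.
Row 5: 28 + 1 + 35 + 4 + 1 + 45 = 114, so its missing entry is 124 − 114 = 10.
Column 2: 12 + 17 + 40 + 10 + 12 − 4 = 87, so its missing entry is 124 − 87 = 37.
Row 6: 9 + 12 + 40 + 35 + 22 − 7 = 111, so its missing entry is 124 − 111 = 13.
Row 2: 8 + 37 + 40 + 34 + 14 − 15 = 118, so its missing entry is 124 − 118 = 6.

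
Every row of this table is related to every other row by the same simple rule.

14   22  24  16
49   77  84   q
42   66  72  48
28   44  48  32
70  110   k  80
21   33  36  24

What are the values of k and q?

Each row is a constant multiple of every other row — this is a multiplication table with the headers hidden.
Row 5 is 110/22 = 5/1 times row 1, so its entry in column 3 is 24 × 5/1 = 120.
Row 2 is 77/22 = 7/2 times row 1, so its entry in column 4 is 16 × 7/2 = 56.

k = 120, q = 56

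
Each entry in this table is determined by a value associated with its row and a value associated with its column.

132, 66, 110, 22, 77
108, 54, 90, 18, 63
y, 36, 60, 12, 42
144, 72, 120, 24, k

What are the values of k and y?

k = 84, y = 72

Each row is a constant multiple of every other row — this is a multiplication table with the headers hidden.
Row 4 is 72/66 = 12/11 times row 1, so its entry in column 5 is 77 × 12/11 = 84.
Row 3 is 36/66 = 6/11 times row 1, so its entry in column 1 is 132 × 6/11 = 72.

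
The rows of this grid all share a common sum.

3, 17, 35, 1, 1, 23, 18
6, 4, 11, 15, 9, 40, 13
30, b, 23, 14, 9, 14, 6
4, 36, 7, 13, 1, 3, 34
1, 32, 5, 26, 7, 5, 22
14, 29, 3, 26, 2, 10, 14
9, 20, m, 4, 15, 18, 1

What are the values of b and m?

The complete rows each total 98.
Row 3 is missing 98 − 96 = 2 (since 30 + 23 + 14 + 9 + 14 + 6 = 96).
Row 7 is missing 98 − 67 = 31 (since 9 + 20 + 4 + 15 + 18 + 1 = 67).

b = 2, m = 31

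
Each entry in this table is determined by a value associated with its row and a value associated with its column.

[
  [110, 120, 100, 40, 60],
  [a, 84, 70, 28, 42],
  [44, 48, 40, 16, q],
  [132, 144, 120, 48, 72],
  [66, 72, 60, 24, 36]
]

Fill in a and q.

Each row is a constant multiple of every other row — this is a multiplication table with the headers hidden.
Row 2 is 84/120 = 7/10 times row 1, so its entry in column 1 is 110 × 7/10 = 77.
Row 3 is 48/120 = 2/5 times row 1, so its entry in column 5 is 60 × 2/5 = 24.

a = 77, q = 24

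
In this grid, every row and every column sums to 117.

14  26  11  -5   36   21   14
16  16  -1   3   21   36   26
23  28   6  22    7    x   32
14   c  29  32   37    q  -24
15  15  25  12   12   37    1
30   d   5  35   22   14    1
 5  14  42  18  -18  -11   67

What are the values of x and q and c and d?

Row 3 has 23 + 28 + 6 + 22 + 7 + 32 = 118; the blank must be 117 − 118 = -1.
Row 6 has 30 + 5 + 35 + 22 + 14 + 1 = 107; the blank must be 117 − 107 = 10.
Column 2 has 26 + 16 + 28 + 15 + 10 + 14 = 109; the blank must be 117 − 109 = 8.
Row 4 has 14 + 8 + 29 + 32 + 37 − 24 = 96; the blank must be 117 − 96 = 21.

x = -1, q = 21, c = 8, d = 10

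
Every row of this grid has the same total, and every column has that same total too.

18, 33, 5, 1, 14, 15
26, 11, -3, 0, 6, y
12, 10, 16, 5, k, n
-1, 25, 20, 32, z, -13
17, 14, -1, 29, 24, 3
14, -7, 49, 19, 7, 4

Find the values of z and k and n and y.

Rows 1 and 5 both sum to 86, so that's the common total.
Row 4 has -1 + 25 + 20 + 32 − 13 = 63; the blank must be 86 − 63 = 23.
Column 5 has 14 + 6 + 23 + 24 + 7 = 74; the blank must be 86 − 74 = 12.
Row 3 has 12 + 10 + 16 + 5 + 12 = 55; the blank must be 86 − 55 = 31.
Row 2 has 26 + 11 − 3 + 0 + 6 = 40; the blank must be 86 − 40 = 46.

z = 23, k = 12, n = 31, y = 46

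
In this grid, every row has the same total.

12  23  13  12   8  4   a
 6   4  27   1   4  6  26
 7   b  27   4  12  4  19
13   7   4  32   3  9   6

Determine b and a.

b = 1, a = 2

Row 2 sums to 74 and so does row 4; that's the common total.
In row 3 the known cells total 73, leaving 74 − 73 = 1.
In row 1 the known cells total 72, leaving 74 − 72 = 2.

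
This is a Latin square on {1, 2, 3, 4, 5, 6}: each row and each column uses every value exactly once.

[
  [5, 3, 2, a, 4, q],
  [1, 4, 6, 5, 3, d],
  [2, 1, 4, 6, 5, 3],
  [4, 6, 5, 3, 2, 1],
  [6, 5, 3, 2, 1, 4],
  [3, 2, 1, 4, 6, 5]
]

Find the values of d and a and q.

d = 2, a = 1, q = 6

At (row 1, col 4): column 4 already has {2, 3, 4, 5, 6}, so the value is 1.
For row 1, column 6: row 1 already has {1, 2, 3, 4, 5}; that leaves 6.
At (row 2, col 6): row 2 already has {1, 3, 4, 5, 6}, so the value is 2.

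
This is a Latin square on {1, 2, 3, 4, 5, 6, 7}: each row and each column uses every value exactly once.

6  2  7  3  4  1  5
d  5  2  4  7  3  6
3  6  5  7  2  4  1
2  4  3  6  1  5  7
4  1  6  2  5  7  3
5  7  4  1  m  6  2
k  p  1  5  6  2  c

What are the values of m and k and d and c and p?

For row 7, column 2: column 2 already has {1, 2, 4, 5, 6, 7}; that leaves 3.
For row 6, column 5: row 6 already has {1, 2, 4, 5, 6, 7}; that leaves 3.
For row 2, column 1: row 2 already has {2, 3, 4, 5, 6, 7}; that leaves 1.
For row 7, column 1: column 1 already has {1, 2, 3, 4, 5, 6}; that leaves 7.
Cell (7,7): row 7 already has {1, 2, 3, 5, 6, 7} → 4.

m = 3, k = 7, d = 1, c = 4, p = 3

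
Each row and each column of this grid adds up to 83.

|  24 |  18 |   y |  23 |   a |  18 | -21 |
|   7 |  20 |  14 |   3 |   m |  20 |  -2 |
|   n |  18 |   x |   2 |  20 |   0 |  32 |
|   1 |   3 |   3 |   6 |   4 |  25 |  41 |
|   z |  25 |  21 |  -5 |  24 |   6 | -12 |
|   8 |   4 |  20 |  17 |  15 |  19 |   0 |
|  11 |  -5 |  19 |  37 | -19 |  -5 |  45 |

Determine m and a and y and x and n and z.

m = 21, a = 18, y = 3, x = 3, n = 8, z = 24

The known cells in row 5 total 59, leaving 83 − 59 = 24 for the blank.
The known cells in column 1 total 75, leaving 83 − 75 = 8 for the blank.
The known cells in row 2 total 62, leaving 83 − 62 = 21 for the blank.
The known cells in column 5 total 65, leaving 83 − 65 = 18 for the blank.
The known cells in row 1 total 80, leaving 83 − 80 = 3 for the blank.
The known cells in row 3 total 80, leaving 83 − 80 = 3 for the blank.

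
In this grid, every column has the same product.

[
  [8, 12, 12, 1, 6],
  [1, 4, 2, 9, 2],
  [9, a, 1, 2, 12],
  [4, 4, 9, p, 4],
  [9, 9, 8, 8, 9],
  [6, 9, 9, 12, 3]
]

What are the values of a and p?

a = 1, p = 9

Columns 1 and 5 each multiply to 15552, so every column has product 15552.
Column 2: 12×4×4×9×9 = 15552, so the missing entry is 15552 ÷ 15552 = 1.
Column 4: 1×9×2×8×12 = 1728, so the missing entry is 15552 ÷ 1728 = 9.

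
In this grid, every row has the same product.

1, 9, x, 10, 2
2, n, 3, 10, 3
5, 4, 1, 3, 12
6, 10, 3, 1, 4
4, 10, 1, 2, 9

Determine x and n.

Rows 4 and 5 each multiply to 720, so every row has product 720.
Row 1: 1×9×10×2 = 180, so the missing entry is 720 ÷ 180 = 4.
Row 2: 2×3×10×3 = 180, so the missing entry is 720 ÷ 180 = 4.

x = 4, n = 4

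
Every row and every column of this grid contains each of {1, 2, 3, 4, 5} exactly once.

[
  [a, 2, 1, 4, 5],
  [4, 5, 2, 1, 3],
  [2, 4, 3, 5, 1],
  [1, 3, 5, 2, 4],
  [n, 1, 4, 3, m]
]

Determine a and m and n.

a = 3, m = 2, n = 5

For row 5, column 5: column 5 already has {1, 3, 4, 5}; that leaves 2.
For row 5, column 1: row 5 already has {1, 2, 3, 4}; that leaves 5.
Cell (1,1): row 1 already has {1, 2, 4, 5} → 3.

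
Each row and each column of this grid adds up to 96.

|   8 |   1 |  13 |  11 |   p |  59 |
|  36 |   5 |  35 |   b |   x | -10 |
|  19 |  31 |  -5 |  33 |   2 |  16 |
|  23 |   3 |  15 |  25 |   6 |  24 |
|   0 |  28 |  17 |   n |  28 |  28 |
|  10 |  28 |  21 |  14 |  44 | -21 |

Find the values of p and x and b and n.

The known cells in row 1 total 92, leaving 96 − 92 = 4 for the blank.
The known cells in column 5 total 84, leaving 96 − 84 = 12 for the blank.
The known cells in row 2 total 78, leaving 96 − 78 = 18 for the blank.
The known cells in row 5 total 101, leaving 96 − 101 = -5 for the blank.

p = 4, x = 12, b = 18, n = -5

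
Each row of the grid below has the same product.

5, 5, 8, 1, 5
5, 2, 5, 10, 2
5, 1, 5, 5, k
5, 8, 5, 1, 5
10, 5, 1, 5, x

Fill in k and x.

Rows 1 and 4 each multiply to 1000, so every row has product 1000.
Row 3: 5×1×5×5 = 125, so the missing entry is 1000 ÷ 125 = 8.
Row 5: 10×5×1×5 = 250, so the missing entry is 1000 ÷ 250 = 4.

k = 8, x = 4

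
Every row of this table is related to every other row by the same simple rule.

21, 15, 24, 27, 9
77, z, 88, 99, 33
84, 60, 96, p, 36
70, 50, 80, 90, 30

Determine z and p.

Each row is a constant multiple of every other row — this is a multiplication table with the headers hidden.
Row 2 is 77/21 = 11/3 times row 1, so its entry in column 2 is 15 × 11/3 = 55.
Row 3 is 84/21 = 4/1 times row 1, so its entry in column 4 is 27 × 4/1 = 108.

z = 55, p = 108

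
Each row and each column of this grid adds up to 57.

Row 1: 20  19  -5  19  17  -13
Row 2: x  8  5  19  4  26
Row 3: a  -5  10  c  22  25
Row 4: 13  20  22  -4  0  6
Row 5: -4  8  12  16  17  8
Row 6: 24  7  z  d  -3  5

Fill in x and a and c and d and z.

x = -5, a = 9, c = -4, d = 11, z = 13

Row 2: 8 + 5 + 19 + 4 + 26 = 62, so its missing entry is 57 − 62 = -5.
Column 1: 20 − 5 + 13 − 4 + 24 = 48, so its missing entry is 57 − 48 = 9.
Row 3: 9 − 5 + 10 + 22 + 25 = 61, so its missing entry is 57 − 61 = -4.
Column 4: 19 + 19 − 4 − 4 + 16 = 46, so its missing entry is 57 − 46 = 11.
Row 6: 24 + 7 + 11 − 3 + 5 = 44, so its missing entry is 57 − 44 = 13.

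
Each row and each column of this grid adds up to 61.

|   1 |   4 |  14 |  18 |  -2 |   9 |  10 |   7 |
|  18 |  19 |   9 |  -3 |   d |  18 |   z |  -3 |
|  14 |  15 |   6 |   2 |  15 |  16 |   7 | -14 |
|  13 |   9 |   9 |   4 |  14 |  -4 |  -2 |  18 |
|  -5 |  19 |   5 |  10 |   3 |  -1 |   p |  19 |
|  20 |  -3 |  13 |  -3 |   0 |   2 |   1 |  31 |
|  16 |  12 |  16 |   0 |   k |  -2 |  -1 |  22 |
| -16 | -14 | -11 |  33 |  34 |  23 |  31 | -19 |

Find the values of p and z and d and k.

p = 11, z = 4, d = -1, k = -2

The known cells in row 5 total 50, leaving 61 − 50 = 11 for the blank.
The known cells in column 7 total 57, leaving 61 − 57 = 4 for the blank.
The known cells in row 7 total 63, leaving 61 − 63 = -2 for the blank.
The known cells in row 2 total 62, leaving 61 − 62 = -1 for the blank.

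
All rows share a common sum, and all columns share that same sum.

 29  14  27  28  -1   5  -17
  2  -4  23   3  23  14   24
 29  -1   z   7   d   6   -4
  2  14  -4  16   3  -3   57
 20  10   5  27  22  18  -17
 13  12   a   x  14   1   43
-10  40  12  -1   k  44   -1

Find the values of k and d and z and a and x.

Rows 1 and 2 both sum to 85, so that's the common total.
Row 7: -10 + 40 + 12 − 1 + 44 − 1 = 84, so its missing entry is 85 − 84 = 1.
Column 5: -1 + 23 + 3 + 22 + 14 + 1 = 62, so its missing entry is 85 − 62 = 23.
Row 3: 29 − 1 + 7 + 23 + 6 − 4 = 60, so its missing entry is 85 − 60 = 25.
Column 4: 28 + 3 + 7 + 16 + 27 − 1 = 80, so its missing entry is 85 − 80 = 5.
Row 6: 13 + 12 + 5 + 14 + 1 + 43 = 88, so its missing entry is 85 − 88 = -3.

k = 1, d = 23, z = 25, a = -3, x = 5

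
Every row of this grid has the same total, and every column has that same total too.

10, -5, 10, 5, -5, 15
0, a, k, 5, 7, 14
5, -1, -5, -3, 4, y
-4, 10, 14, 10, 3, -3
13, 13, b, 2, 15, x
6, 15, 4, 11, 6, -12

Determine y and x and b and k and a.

Rows 1 and 4 both sum to 30, so that's the common total.
Column 2: -5 − 1 + 10 + 13 + 15 = 32, so its missing entry is 30 − 32 = -2.
Row 2: 0 − 2 + 5 + 7 + 14 = 24, so its missing entry is 30 − 24 = 6.
Column 3: 10 + 6 − 5 + 14 + 4 = 29, so its missing entry is 30 − 29 = 1.
Row 5: 13 + 13 + 1 + 2 + 15 = 44, so its missing entry is 30 − 44 = -14.
Row 3: 5 − 1 − 5 − 3 + 4 = 0, so its missing entry is 30 − 0 = 30.

y = 30, x = -14, b = 1, k = 6, a = -2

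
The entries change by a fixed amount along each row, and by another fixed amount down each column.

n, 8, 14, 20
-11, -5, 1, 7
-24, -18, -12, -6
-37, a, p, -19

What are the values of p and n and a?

p = -25, n = 2, a = -31

Along each row the entries change by 6 per step; down each column they change by -13.
Row 4: from -37 at column 1, stepping by 6 to column 3 gives -25.
Row 1: from 8 at column 2, stepping by 6 to column 1 gives 2.
Row 4: from -37 at column 1, stepping by 6 to column 2 gives -31.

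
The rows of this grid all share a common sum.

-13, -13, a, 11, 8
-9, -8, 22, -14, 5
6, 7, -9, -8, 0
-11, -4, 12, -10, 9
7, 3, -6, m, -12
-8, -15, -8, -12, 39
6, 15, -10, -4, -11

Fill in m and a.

m = 4, a = 3

Row 2 sums to -4 and so does row 4; that's the common total.
In row 5 the known cells total -8, leaving -4 − (-8) = 4.
In row 1 the known cells total -7, leaving -4 − (-7) = 3.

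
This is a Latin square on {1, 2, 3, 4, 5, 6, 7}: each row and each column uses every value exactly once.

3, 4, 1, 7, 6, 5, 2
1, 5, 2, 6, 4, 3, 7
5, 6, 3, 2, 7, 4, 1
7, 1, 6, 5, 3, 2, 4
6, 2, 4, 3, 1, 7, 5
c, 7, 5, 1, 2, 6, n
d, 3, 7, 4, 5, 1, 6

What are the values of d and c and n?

d = 2, c = 4, n = 3

At (row 6, col 7): column 7 already has {1, 2, 4, 5, 6, 7}, so the value is 3.
Cell (6,1): row 6 already has {1, 2, 3, 5, 6, 7} → 4.
For row 7, column 1: row 7 already has {1, 3, 4, 5, 6, 7}; that leaves 2.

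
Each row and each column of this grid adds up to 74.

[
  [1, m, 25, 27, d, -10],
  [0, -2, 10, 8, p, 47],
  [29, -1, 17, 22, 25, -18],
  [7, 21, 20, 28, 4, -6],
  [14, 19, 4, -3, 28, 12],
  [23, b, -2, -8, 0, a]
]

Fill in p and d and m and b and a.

p = 11, d = 6, m = 25, b = 12, a = 49

Column 6 has -10 + 47 − 18 − 6 + 12 = 25; the blank must be 74 − 25 = 49.
Row 6 has 23 − 2 − 8 + 0 + 49 = 62; the blank must be 74 − 62 = 12.
Column 2 has -2 − 1 + 21 + 19 + 12 = 49; the blank must be 74 − 49 = 25.
Row 1 has 1 + 25 + 25 + 27 − 10 = 68; the blank must be 74 − 68 = 6.
Row 2 has 0 − 2 + 10 + 8 + 47 = 63; the blank must be 74 − 63 = 11.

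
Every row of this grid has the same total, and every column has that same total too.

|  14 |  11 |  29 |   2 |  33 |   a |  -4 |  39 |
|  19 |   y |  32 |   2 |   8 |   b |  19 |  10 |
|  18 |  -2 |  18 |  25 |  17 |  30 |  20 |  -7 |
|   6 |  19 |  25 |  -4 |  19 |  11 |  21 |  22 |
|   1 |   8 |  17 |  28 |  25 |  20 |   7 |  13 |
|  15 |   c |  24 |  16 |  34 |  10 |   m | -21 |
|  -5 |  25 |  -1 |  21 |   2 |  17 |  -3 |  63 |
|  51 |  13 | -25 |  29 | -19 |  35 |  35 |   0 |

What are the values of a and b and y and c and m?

Rows 3 and 4 both sum to 119, so that's the common total.
Column 7: -4 + 19 + 20 + 21 + 7 − 3 + 35 = 95, so its missing entry is 119 − 95 = 24.
Row 6: 15 + 24 + 16 + 34 + 10 + 24 − 21 = 102, so its missing entry is 119 − 102 = 17.
Column 2: 11 − 2 + 19 + 8 + 17 + 25 + 13 = 91, so its missing entry is 119 − 91 = 28.
Row 2: 19 + 28 + 32 + 2 + 8 + 19 + 10 = 118, so its missing entry is 119 − 118 = 1.
Row 1: 14 + 11 + 29 + 2 + 33 − 4 + 39 = 124, so its missing entry is 119 − 124 = -5.

a = -5, b = 1, y = 28, c = 17, m = 24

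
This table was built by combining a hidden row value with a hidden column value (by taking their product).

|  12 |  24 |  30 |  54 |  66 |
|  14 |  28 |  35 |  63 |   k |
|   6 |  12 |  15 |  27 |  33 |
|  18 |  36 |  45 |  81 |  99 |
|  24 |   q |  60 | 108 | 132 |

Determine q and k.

Each row is a constant multiple of every other row — this is a multiplication table with the headers hidden.
Row 5 is 24/12 = 2/1 times row 1, so its entry in column 2 is 24 × 2/1 = 48.
Row 2 is 14/12 = 7/6 times row 1, so its entry in column 5 is 66 × 7/6 = 77.

q = 48, k = 77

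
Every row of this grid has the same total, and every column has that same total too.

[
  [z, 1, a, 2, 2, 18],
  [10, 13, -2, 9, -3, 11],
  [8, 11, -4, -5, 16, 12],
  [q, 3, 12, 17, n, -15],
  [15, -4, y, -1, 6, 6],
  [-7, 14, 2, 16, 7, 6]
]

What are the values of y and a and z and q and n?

y = 16, a = 14, z = 1, q = 11, n = 10

Rows 2 and 3 both sum to 38, so that's the common total.
The known cells in column 5 total 28, leaving 38 − 28 = 10 for the blank.
The known cells in row 5 total 22, leaving 38 − 22 = 16 for the blank.
The known cells in row 4 total 27, leaving 38 − 27 = 11 for the blank.
The known cells in column 1 total 37, leaving 38 − 37 = 1 for the blank.
The known cells in row 1 total 24, leaving 38 − 24 = 14 for the blank.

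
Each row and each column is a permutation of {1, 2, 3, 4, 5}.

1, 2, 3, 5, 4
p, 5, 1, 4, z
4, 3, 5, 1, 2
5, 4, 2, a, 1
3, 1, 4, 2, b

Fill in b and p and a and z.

b = 5, p = 2, a = 3, z = 3

At (row 2, col 1): column 1 already has {1, 3, 4, 5}, so the value is 2.
Cell (2,5): row 2 already has {1, 2, 4, 5} → 3.
For row 4, column 4: row 4 already has {1, 2, 4, 5}; that leaves 3.
At (row 5, col 5): row 5 already has {1, 2, 3, 4}, so the value is 5.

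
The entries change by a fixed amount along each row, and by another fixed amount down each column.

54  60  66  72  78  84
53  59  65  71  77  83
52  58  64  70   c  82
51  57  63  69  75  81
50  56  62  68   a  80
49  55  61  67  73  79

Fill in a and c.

Along each row the entries change by 6 per step; down each column they change by -1.
Row 5: from 50 at column 1, stepping by 6 to column 5 gives 74.
Row 3: from 52 at column 1, stepping by 6 to column 5 gives 76.

a = 74, c = 76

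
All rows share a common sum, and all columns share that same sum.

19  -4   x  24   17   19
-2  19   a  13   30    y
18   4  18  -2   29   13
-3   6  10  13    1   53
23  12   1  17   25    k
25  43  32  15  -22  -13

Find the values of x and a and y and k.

Rows 3 and 4 both sum to 80, so that's the common total.
The known cells in row 5 total 78, leaving 80 − 78 = 2 for the blank.
The known cells in row 1 total 75, leaving 80 − 75 = 5 for the blank.
The known cells in column 3 total 66, leaving 80 − 66 = 14 for the blank.
The known cells in row 2 total 74, leaving 80 − 74 = 6 for the blank.

x = 5, a = 14, y = 6, k = 2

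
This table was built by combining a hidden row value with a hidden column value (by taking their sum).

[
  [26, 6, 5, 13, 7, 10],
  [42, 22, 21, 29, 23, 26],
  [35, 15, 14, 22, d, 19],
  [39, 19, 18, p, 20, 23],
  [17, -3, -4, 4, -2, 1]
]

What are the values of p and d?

The difference between any two rows is the same in every column — this is an addition table with the headers hidden.
Row 4 minus row 1 is 39 − 26 = 13, so its entry in column 4 is 13 + 13 = 26.
Row 3 minus row 1 is 35 − 26 = 9, so its entry in column 5 is 7 + 9 = 16.

p = 26, d = 16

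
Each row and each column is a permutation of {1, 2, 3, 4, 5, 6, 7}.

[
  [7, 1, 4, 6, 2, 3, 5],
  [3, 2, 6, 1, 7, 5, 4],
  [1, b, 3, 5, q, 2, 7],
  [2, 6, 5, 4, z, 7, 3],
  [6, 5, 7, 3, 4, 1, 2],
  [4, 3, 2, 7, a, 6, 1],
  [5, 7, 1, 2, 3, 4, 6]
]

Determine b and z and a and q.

b = 4, z = 1, a = 5, q = 6

At (row 6, col 5): row 6 already has {1, 2, 3, 4, 6, 7}, so the value is 5.
For row 3, column 2: column 2 already has {1, 2, 3, 5, 6, 7}; that leaves 4.
Cell (4,5): row 4 already has {2, 3, 4, 5, 6, 7} → 1.
At (row 3, col 5): row 3 already has {1, 2, 3, 4, 5, 7}, so the value is 6.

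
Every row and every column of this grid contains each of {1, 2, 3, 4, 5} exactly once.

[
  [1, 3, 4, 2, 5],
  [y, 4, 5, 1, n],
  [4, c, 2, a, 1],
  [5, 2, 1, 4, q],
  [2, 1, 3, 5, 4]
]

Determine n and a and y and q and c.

n = 2, a = 3, y = 3, q = 3, c = 5

At (row 3, col 2): column 2 already has {1, 2, 3, 4}, so the value is 5.
Cell (4,5): row 4 already has {1, 2, 4, 5} → 3.
At (row 2, col 5): column 5 already has {1, 3, 4, 5}, so the value is 2.
Cell (3,4): row 3 already has {1, 2, 4, 5} → 3.
At (row 2, col 1): row 2 already has {1, 2, 4, 5}, so the value is 3.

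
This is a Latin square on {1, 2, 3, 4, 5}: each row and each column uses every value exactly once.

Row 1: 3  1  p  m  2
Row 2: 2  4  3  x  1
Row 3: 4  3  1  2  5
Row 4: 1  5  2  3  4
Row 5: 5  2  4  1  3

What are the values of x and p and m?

At (row 1, col 3): column 3 already has {1, 2, 3, 4}, so the value is 5.
Cell (1,4): row 1 already has {1, 2, 3, 5} → 4.
For row 2, column 4: row 2 already has {1, 2, 3, 4}; that leaves 5.

x = 5, p = 5, m = 4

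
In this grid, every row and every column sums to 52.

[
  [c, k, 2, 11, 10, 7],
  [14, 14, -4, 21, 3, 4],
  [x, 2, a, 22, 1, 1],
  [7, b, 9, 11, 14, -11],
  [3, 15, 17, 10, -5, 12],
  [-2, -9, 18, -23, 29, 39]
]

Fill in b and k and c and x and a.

b = 22, k = 8, c = 14, x = 16, a = 10

Row 4 has 7 + 9 + 11 + 14 − 11 = 30; the blank must be 52 − 30 = 22.
Column 2 has 14 + 2 + 22 + 15 − 9 = 44; the blank must be 52 − 44 = 8.
Row 1 has 8 + 2 + 11 + 10 + 7 = 38; the blank must be 52 − 38 = 14.
Column 1 has 14 + 14 + 7 + 3 − 2 = 36; the blank must be 52 − 36 = 16.
Row 3 has 16 + 2 + 22 + 1 + 1 = 42; the blank must be 52 − 42 = 10.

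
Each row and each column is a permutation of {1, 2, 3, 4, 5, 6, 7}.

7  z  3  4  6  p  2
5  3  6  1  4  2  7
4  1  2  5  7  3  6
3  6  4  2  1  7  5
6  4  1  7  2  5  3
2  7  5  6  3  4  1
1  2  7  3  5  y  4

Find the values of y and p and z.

y = 6, p = 1, z = 5

At (row 1, col 2): column 2 already has {1, 2, 3, 4, 6, 7}, so the value is 5.
Cell (7,6): row 7 already has {1, 2, 3, 4, 5, 7} → 6.
Cell (1,6): row 1 already has {2, 3, 4, 5, 6, 7} → 1.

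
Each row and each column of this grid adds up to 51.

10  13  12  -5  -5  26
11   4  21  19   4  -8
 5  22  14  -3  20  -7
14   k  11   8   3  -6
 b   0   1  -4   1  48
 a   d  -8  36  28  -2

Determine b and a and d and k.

b = 5, a = 6, d = -9, k = 21

The known cells in row 4 total 30, leaving 51 − 30 = 21 for the blank.
The known cells in row 5 total 46, leaving 51 − 46 = 5 for the blank.
The known cells in column 1 total 45, leaving 51 − 45 = 6 for the blank.
The known cells in row 6 total 60, leaving 51 − 60 = -9 for the blank.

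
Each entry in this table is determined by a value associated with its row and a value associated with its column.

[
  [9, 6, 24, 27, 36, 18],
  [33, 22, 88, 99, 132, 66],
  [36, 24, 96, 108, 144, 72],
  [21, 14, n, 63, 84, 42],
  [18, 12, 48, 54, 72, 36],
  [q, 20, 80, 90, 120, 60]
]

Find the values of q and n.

Each row is a constant multiple of every other row — this is a multiplication table with the headers hidden.
Row 6 is 20/6 = 10/3 times row 1, so its entry in column 1 is 9 × 10/3 = 30.
Row 4 is 14/6 = 7/3 times row 1, so its entry in column 3 is 24 × 7/3 = 56.

q = 30, n = 56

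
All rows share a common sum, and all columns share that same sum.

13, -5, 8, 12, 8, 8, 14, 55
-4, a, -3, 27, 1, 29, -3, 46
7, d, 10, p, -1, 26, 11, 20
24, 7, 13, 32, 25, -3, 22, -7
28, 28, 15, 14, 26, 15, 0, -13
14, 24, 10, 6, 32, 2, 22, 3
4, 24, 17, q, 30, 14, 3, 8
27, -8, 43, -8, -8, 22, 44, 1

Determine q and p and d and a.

Rows 1 and 4 both sum to 113, so that's the common total.
Row 2: -4 − 3 + 27 + 1 + 29 − 3 + 46 = 93, so its missing entry is 113 − 93 = 20.
Row 7: 4 + 24 + 17 + 30 + 14 + 3 + 8 = 100, so its missing entry is 113 − 100 = 13.
Column 4: 12 + 27 + 32 + 14 + 6 + 13 − 8 = 96, so its missing entry is 113 − 96 = 17.
Row 3: 7 + 10 + 17 − 1 + 26 + 11 + 20 = 90, so its missing entry is 113 − 90 = 23.

q = 13, p = 17, d = 23, a = 20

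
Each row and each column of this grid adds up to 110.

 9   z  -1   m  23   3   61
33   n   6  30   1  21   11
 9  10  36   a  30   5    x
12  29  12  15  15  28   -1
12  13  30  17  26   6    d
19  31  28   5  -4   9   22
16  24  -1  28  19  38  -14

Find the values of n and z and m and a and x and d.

Row 2 has 33 + 6 + 30 + 1 + 21 + 11 = 102; the blank must be 110 − 102 = 8.
Column 2 has 8 + 10 + 29 + 13 + 31 + 24 = 115; the blank must be 110 − 115 = -5.
Row 1 has 9 − 5 − 1 + 23 + 3 + 61 = 90; the blank must be 110 − 90 = 20.
Row 5 has 12 + 13 + 30 + 17 + 26 + 6 = 104; the blank must be 110 − 104 = 6.
Column 4 has 20 + 30 + 15 + 17 + 5 + 28 = 115; the blank must be 110 − 115 = -5.
Row 3 has 9 + 10 + 36 − 5 + 30 + 5 = 85; the blank must be 110 − 85 = 25.

n = 8, z = -5, m = 20, a = -5, x = 25, d = 6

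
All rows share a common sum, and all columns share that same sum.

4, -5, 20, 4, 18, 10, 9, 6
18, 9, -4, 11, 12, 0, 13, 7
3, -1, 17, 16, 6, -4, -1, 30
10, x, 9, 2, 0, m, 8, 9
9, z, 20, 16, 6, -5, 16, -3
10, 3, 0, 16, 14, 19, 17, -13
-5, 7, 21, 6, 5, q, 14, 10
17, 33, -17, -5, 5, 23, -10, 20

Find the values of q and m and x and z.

q = 8, m = 15, x = 13, z = 7

Rows 1 and 2 both sum to 66, so that's the common total.
Row 5: 9 + 20 + 16 + 6 − 5 + 16 − 3 = 59, so its missing entry is 66 − 59 = 7.
Column 2: -5 + 9 − 1 + 7 + 3 + 7 + 33 = 53, so its missing entry is 66 − 53 = 13.
Row 4: 10 + 13 + 9 + 2 + 0 + 8 + 9 = 51, so its missing entry is 66 − 51 = 15.
Row 7: -5 + 7 + 21 + 6 + 5 + 14 + 10 = 58, so its missing entry is 66 − 58 = 8.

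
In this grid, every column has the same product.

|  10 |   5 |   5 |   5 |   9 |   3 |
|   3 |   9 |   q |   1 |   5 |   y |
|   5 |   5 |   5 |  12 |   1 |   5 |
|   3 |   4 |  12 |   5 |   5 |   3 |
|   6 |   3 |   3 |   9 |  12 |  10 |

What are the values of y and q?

Columns 1 and 2 each multiply to 2700, so every column has product 2700.
Column 6: 3×5×3×10 = 450, so the missing entry is 2700 ÷ 450 = 6.
Column 3: 5×5×12×3 = 900, so the missing entry is 2700 ÷ 900 = 3.

y = 6, q = 3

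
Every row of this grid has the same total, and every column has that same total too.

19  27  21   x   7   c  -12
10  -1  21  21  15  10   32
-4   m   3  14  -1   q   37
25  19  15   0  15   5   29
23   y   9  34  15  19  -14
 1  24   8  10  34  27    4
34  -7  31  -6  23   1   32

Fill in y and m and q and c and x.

y = 22, m = 24, q = 35, c = 11, x = 35

Rows 2 and 4 both sum to 108, so that's the common total.
Column 4: 21 + 14 + 0 + 34 + 10 − 6 = 73, so its missing entry is 108 − 73 = 35.
Row 1: 19 + 27 + 21 + 35 + 7 − 12 = 97, so its missing entry is 108 − 97 = 11.
Column 6: 11 + 10 + 5 + 19 + 27 + 1 = 73, so its missing entry is 108 − 73 = 35.
Row 3: -4 + 3 + 14 − 1 + 35 + 37 = 84, so its missing entry is 108 − 84 = 24.
Row 5: 23 + 9 + 34 + 15 + 19 − 14 = 86, so its missing entry is 108 − 86 = 22.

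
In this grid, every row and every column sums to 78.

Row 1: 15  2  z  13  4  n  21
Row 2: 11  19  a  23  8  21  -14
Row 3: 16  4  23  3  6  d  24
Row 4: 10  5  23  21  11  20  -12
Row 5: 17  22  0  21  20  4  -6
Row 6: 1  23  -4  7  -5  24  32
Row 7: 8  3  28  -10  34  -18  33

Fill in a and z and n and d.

Row 2 has 11 + 19 + 23 + 8 + 21 − 14 = 68; the blank must be 78 − 68 = 10.
Column 3 has 10 + 23 + 23 + 0 − 4 + 28 = 80; the blank must be 78 − 80 = -2.
Row 3 has 16 + 4 + 23 + 3 + 6 + 24 = 76; the blank must be 78 − 76 = 2.
Row 1 has 15 + 2 − 2 + 13 + 4 + 21 = 53; the blank must be 78 − 53 = 25.

a = 10, z = -2, n = 25, d = 2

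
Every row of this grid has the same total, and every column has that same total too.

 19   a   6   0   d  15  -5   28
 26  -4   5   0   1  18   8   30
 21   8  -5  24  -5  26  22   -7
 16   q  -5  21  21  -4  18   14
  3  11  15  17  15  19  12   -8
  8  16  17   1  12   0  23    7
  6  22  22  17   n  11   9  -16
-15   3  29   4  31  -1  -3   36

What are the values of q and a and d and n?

Rows 2 and 3 both sum to 84, so that's the common total.
Row 4 has 16 − 5 + 21 + 21 − 4 + 18 + 14 = 81; the blank must be 84 − 81 = 3.
Row 7 has 6 + 22 + 22 + 17 + 11 + 9 − 16 = 71; the blank must be 84 − 71 = 13.
Column 5 has 1 − 5 + 21 + 15 + 12 + 13 + 31 = 88; the blank must be 84 − 88 = -4.
Row 1 has 19 + 6 + 0 − 4 + 15 − 5 + 28 = 59; the blank must be 84 − 59 = 25.

q = 3, a = 25, d = -4, n = 13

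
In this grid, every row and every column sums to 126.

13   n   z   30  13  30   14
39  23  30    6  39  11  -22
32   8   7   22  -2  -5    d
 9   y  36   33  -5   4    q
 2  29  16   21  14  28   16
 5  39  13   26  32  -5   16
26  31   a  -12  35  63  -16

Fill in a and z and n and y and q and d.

Row 7 has 26 + 31 − 12 + 35 + 63 − 16 = 127; the blank must be 126 − 127 = -1.
Column 3 has 30 + 7 + 36 + 16 + 13 − 1 = 101; the blank must be 126 − 101 = 25.
Row 1 has 13 + 25 + 30 + 13 + 30 + 14 = 125; the blank must be 126 − 125 = 1.
Column 2 has 1 + 23 + 8 + 29 + 39 + 31 = 131; the blank must be 126 − 131 = -5.
Row 3 has 32 + 8 + 7 + 22 − 2 − 5 = 62; the blank must be 126 − 62 = 64.
Row 4 has 9 − 5 + 36 + 33 − 5 + 4 = 72; the blank must be 126 − 72 = 54.

a = -1, z = 25, n = 1, y = -5, q = 54, d = 64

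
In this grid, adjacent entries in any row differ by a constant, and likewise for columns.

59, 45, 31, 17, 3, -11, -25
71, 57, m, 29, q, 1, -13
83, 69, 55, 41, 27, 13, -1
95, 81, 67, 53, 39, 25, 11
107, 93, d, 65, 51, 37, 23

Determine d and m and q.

d = 79, m = 43, q = 15

Along each row the entries change by -14 per step; down each column they change by 12.
Row 5: from 107 at column 1, stepping by -14 to column 3 gives 79.
Row 2: from 71 at column 1, stepping by -14 to column 3 gives 43.
Row 2: from 71 at column 1, stepping by -14 to column 5 gives 15.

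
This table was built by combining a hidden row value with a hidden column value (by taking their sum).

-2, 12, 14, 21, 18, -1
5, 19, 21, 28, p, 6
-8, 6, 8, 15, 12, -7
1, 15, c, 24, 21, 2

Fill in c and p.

c = 17, p = 25

The difference between any two rows is the same in every column — this is an addition table with the headers hidden.
Row 4 minus row 1 is 15 − 12 = 3, so its entry in column 3 is 14 + 3 = 17.
Row 2 minus row 1 is 19 − 12 = 7, so its entry in column 5 is 18 + 7 = 25.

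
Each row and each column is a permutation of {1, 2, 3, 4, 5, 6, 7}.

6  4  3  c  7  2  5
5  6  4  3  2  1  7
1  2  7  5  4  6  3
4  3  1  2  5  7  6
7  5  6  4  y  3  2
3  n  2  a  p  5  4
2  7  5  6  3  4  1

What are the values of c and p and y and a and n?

Cell (5,5): row 5 already has {2, 3, 4, 5, 6, 7} → 1.
For row 6, column 5: column 5 already has {1, 2, 3, 4, 5, 7}; that leaves 6.
Cell (1,4): row 1 already has {2, 3, 4, 5, 6, 7} → 1.
For row 6, column 2: column 2 already has {2, 3, 4, 5, 6, 7}; that leaves 1.
For row 6, column 4: row 6 already has {1, 2, 3, 4, 5, 6}; that leaves 7.

c = 1, p = 6, y = 1, a = 7, n = 1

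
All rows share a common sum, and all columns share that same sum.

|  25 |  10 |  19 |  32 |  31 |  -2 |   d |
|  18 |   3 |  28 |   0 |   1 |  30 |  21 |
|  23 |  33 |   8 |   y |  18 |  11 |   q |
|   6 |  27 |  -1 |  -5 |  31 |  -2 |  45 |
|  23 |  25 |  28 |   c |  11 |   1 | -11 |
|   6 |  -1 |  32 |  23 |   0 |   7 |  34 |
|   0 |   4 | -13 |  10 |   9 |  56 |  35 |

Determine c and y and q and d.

Rows 2 and 4 both sum to 101, so that's the common total.
Row 1 has 25 + 10 + 19 + 32 + 31 − 2 = 115; the blank must be 101 − 115 = -14.
Column 7 has -14 + 21 + 45 − 11 + 34 + 35 = 110; the blank must be 101 − 110 = -9.
Row 3 has 23 + 33 + 8 + 18 + 11 − 9 = 84; the blank must be 101 − 84 = 17.
Row 5 has 23 + 25 + 28 + 11 + 1 − 11 = 77; the blank must be 101 − 77 = 24.

c = 24, y = 17, q = -9, d = -14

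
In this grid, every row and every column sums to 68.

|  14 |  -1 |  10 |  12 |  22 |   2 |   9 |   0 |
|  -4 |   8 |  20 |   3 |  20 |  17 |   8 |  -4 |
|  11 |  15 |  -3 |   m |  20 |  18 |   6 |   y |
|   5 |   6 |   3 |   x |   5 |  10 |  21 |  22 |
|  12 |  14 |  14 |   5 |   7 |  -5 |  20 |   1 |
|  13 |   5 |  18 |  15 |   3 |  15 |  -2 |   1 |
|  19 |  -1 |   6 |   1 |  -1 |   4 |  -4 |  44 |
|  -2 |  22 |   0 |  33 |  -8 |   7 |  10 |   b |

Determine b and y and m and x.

b = 6, y = -2, m = 3, x = -4

Row 4: 5 + 6 + 3 + 5 + 10 + 21 + 22 = 72, so its missing entry is 68 − 72 = -4.
Column 4: 12 + 3 − 4 + 5 + 15 + 1 + 33 = 65, so its missing entry is 68 − 65 = 3.
Row 8: -2 + 22 + 0 + 33 − 8 + 7 + 10 = 62, so its missing entry is 68 − 62 = 6.
Row 3: 11 + 15 − 3 + 3 + 20 + 18 + 6 = 70, so its missing entry is 68 − 70 = -2.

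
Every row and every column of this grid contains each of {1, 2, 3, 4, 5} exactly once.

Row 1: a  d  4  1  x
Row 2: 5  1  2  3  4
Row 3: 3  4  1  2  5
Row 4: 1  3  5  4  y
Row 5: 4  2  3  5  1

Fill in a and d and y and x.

For row 1, column 2: column 2 already has {1, 2, 3, 4}; that leaves 5.
For row 4, column 5: row 4 already has {1, 3, 4, 5}; that leaves 2.
At (row 1, col 5): column 5 already has {1, 2, 4, 5}, so the value is 3.
Cell (1,1): row 1 already has {1, 3, 4, 5} → 2.

a = 2, d = 5, y = 2, x = 3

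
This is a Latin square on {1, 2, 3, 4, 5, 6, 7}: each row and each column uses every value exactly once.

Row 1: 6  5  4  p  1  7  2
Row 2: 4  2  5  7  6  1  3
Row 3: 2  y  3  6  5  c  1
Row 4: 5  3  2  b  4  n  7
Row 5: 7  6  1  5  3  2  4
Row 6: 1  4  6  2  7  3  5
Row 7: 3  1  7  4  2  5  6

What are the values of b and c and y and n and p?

b = 1, c = 4, y = 7, n = 6, p = 3

Cell (3,2): column 2 already has {1, 2, 3, 4, 5, 6} → 7.
Cell (1,4): row 1 already has {1, 2, 4, 5, 6, 7} → 3.
At (row 4, col 4): column 4 already has {2, 3, 4, 5, 6, 7}, so the value is 1.
For row 3, column 6: row 3 already has {1, 2, 3, 5, 6, 7}; that leaves 4.
For row 4, column 6: row 4 already has {1, 2, 3, 4, 5, 7}; that leaves 6.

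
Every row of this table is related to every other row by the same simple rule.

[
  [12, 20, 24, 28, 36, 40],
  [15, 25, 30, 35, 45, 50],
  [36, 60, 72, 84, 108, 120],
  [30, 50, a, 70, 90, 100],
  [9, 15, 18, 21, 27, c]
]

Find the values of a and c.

Each row is a constant multiple of every other row — this is a multiplication table with the headers hidden.
Row 4 is 50/20 = 5/2 times row 1, so its entry in column 3 is 24 × 5/2 = 60.
Row 5 is 15/20 = 3/4 times row 1, so its entry in column 6 is 40 × 3/4 = 30.

a = 60, c = 30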